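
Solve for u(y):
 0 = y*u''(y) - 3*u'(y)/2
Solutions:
 u(y) = C1 + C2*y^(5/2)


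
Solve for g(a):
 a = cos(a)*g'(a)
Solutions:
 g(a) = C1 + Integral(a/cos(a), a)


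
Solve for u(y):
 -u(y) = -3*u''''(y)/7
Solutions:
 u(y) = C1*exp(-3^(3/4)*7^(1/4)*y/3) + C2*exp(3^(3/4)*7^(1/4)*y/3) + C3*sin(3^(3/4)*7^(1/4)*y/3) + C4*cos(3^(3/4)*7^(1/4)*y/3)


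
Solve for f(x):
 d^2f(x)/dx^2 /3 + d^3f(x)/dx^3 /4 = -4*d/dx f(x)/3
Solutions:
 f(x) = C1 + (C2*sin(2*sqrt(11)*x/3) + C3*cos(2*sqrt(11)*x/3))*exp(-2*x/3)


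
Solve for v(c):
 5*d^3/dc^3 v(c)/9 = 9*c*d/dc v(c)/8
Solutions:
 v(c) = C1 + Integral(C2*airyai(3*3^(1/3)*5^(2/3)*c/10) + C3*airybi(3*3^(1/3)*5^(2/3)*c/10), c)


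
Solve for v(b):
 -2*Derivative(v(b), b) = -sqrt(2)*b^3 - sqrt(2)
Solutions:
 v(b) = C1 + sqrt(2)*b^4/8 + sqrt(2)*b/2


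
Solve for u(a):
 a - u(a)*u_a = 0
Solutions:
 u(a) = -sqrt(C1 + a^2)
 u(a) = sqrt(C1 + a^2)


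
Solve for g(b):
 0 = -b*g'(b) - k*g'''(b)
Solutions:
 g(b) = C1 + Integral(C2*airyai(b*(-1/k)^(1/3)) + C3*airybi(b*(-1/k)^(1/3)), b)


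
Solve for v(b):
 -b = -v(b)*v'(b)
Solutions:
 v(b) = -sqrt(C1 + b^2)
 v(b) = sqrt(C1 + b^2)


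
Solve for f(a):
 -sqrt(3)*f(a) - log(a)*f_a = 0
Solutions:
 f(a) = C1*exp(-sqrt(3)*li(a))


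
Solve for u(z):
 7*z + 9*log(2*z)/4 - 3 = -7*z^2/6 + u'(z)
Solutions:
 u(z) = C1 + 7*z^3/18 + 7*z^2/2 + 9*z*log(z)/4 - 21*z/4 + 9*z*log(2)/4


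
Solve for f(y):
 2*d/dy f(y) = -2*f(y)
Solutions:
 f(y) = C1*exp(-y)


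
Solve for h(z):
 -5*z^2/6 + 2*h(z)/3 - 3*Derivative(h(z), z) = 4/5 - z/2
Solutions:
 h(z) = C1*exp(2*z/9) + 5*z^2/4 + 21*z/2 + 969/20


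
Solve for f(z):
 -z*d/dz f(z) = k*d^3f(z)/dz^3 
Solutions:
 f(z) = C1 + Integral(C2*airyai(z*(-1/k)^(1/3)) + C3*airybi(z*(-1/k)^(1/3)), z)


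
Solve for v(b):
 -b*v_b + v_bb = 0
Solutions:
 v(b) = C1 + C2*erfi(sqrt(2)*b/2)


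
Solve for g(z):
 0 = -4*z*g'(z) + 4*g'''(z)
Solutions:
 g(z) = C1 + Integral(C2*airyai(z) + C3*airybi(z), z)


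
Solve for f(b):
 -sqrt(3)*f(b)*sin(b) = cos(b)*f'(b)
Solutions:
 f(b) = C1*cos(b)^(sqrt(3))


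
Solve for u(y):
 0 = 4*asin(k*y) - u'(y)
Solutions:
 u(y) = C1 + 4*Piecewise((y*asin(k*y) + sqrt(-k^2*y^2 + 1)/k, Ne(k, 0)), (0, True))


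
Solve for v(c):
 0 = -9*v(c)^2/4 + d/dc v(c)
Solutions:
 v(c) = -4/(C1 + 9*c)


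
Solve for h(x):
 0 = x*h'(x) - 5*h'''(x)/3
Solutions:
 h(x) = C1 + Integral(C2*airyai(3^(1/3)*5^(2/3)*x/5) + C3*airybi(3^(1/3)*5^(2/3)*x/5), x)


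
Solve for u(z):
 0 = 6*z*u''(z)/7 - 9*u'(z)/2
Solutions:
 u(z) = C1 + C2*z^(25/4)


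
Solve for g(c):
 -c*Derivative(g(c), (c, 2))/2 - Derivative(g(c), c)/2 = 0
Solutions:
 g(c) = C1 + C2*log(c)


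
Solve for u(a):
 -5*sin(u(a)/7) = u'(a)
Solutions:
 5*a + 7*log(cos(u(a)/7) - 1)/2 - 7*log(cos(u(a)/7) + 1)/2 = C1


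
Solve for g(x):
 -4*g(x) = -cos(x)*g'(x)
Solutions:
 g(x) = C1*(sin(x)^2 + 2*sin(x) + 1)/(sin(x)^2 - 2*sin(x) + 1)


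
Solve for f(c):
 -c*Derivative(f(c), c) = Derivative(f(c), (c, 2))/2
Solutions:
 f(c) = C1 + C2*erf(c)


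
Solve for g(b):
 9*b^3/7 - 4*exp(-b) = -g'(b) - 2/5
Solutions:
 g(b) = C1 - 9*b^4/28 - 2*b/5 - 4*exp(-b)


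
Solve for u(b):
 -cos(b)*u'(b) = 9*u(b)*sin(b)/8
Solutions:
 u(b) = C1*cos(b)^(9/8)


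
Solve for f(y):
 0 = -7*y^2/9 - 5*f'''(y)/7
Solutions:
 f(y) = C1 + C2*y + C3*y^2 - 49*y^5/2700


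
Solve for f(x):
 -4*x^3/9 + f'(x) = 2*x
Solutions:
 f(x) = C1 + x^4/9 + x^2


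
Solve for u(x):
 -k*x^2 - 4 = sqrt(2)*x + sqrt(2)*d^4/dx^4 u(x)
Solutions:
 u(x) = C1 + C2*x + C3*x^2 + C4*x^3 - sqrt(2)*k*x^6/720 - x^5/120 - sqrt(2)*x^4/12


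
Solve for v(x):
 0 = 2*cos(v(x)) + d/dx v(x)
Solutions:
 v(x) = pi - asin((C1 + exp(4*x))/(C1 - exp(4*x)))
 v(x) = asin((C1 + exp(4*x))/(C1 - exp(4*x)))


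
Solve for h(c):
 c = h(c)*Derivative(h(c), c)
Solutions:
 h(c) = -sqrt(C1 + c^2)
 h(c) = sqrt(C1 + c^2)


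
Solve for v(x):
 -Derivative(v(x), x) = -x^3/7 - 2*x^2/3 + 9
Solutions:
 v(x) = C1 + x^4/28 + 2*x^3/9 - 9*x


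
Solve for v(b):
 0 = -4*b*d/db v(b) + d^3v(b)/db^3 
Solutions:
 v(b) = C1 + Integral(C2*airyai(2^(2/3)*b) + C3*airybi(2^(2/3)*b), b)


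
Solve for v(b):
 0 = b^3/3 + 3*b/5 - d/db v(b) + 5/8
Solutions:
 v(b) = C1 + b^4/12 + 3*b^2/10 + 5*b/8


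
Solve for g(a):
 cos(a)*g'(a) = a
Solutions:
 g(a) = C1 + Integral(a/cos(a), a)


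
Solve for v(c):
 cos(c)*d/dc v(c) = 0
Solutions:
 v(c) = C1


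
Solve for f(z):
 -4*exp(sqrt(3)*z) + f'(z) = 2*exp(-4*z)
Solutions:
 f(z) = C1 + 4*sqrt(3)*exp(sqrt(3)*z)/3 - exp(-4*z)/2


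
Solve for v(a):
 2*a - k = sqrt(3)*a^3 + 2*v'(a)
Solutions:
 v(a) = C1 - sqrt(3)*a^4/8 + a^2/2 - a*k/2


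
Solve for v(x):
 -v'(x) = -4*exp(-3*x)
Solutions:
 v(x) = C1 - 4*exp(-3*x)/3


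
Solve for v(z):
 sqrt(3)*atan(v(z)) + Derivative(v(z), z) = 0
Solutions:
 Integral(1/atan(_y), (_y, v(z))) = C1 - sqrt(3)*z


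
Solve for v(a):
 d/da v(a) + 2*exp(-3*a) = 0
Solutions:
 v(a) = C1 + 2*exp(-3*a)/3


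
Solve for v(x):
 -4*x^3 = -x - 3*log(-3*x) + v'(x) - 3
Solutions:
 v(x) = C1 - x^4 + x^2/2 + 3*x*log(-x) + 3*x*log(3)


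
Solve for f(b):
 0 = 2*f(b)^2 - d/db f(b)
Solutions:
 f(b) = -1/(C1 + 2*b)


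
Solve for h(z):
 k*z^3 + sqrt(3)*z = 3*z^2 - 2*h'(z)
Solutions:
 h(z) = C1 - k*z^4/8 + z^3/2 - sqrt(3)*z^2/4


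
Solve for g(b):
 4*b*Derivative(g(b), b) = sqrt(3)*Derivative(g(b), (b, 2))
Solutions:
 g(b) = C1 + C2*erfi(sqrt(2)*3^(3/4)*b/3)


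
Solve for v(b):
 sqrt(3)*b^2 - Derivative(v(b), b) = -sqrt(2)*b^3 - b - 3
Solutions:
 v(b) = C1 + sqrt(2)*b^4/4 + sqrt(3)*b^3/3 + b^2/2 + 3*b


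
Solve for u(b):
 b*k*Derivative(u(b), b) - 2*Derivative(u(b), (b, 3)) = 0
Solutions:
 u(b) = C1 + Integral(C2*airyai(2^(2/3)*b*k^(1/3)/2) + C3*airybi(2^(2/3)*b*k^(1/3)/2), b)


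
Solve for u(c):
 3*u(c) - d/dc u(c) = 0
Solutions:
 u(c) = C1*exp(3*c)


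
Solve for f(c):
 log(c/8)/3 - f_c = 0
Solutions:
 f(c) = C1 + c*log(c)/3 - c*log(2) - c/3


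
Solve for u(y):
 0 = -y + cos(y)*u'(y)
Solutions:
 u(y) = C1 + Integral(y/cos(y), y)


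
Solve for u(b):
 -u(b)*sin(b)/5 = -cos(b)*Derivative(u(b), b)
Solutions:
 u(b) = C1/cos(b)^(1/5)


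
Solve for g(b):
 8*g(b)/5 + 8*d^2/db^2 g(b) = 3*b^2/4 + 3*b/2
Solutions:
 g(b) = C1*sin(sqrt(5)*b/5) + C2*cos(sqrt(5)*b/5) + 15*b^2/32 + 15*b/16 - 75/16


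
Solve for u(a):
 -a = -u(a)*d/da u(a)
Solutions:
 u(a) = -sqrt(C1 + a^2)
 u(a) = sqrt(C1 + a^2)


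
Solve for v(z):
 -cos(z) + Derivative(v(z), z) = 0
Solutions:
 v(z) = C1 + sin(z)


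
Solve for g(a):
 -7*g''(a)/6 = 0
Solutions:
 g(a) = C1 + C2*a


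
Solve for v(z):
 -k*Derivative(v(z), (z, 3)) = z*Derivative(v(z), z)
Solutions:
 v(z) = C1 + Integral(C2*airyai(z*(-1/k)^(1/3)) + C3*airybi(z*(-1/k)^(1/3)), z)


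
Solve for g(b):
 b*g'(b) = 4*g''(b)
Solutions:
 g(b) = C1 + C2*erfi(sqrt(2)*b/4)


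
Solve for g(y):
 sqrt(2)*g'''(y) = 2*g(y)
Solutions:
 g(y) = C3*exp(2^(1/6)*y) + (C1*sin(2^(1/6)*sqrt(3)*y/2) + C2*cos(2^(1/6)*sqrt(3)*y/2))*exp(-2^(1/6)*y/2)


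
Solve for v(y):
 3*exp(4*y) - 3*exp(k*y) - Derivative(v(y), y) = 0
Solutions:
 v(y) = C1 + 3*exp(4*y)/4 - 3*exp(k*y)/k


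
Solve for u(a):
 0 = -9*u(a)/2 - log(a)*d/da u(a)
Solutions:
 u(a) = C1*exp(-9*li(a)/2)


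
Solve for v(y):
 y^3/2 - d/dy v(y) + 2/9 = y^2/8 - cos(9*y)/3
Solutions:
 v(y) = C1 + y^4/8 - y^3/24 + 2*y/9 + sin(9*y)/27


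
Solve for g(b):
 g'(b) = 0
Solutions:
 g(b) = C1


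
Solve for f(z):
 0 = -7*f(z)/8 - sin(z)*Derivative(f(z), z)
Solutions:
 f(z) = C1*(cos(z) + 1)^(7/16)/(cos(z) - 1)^(7/16)


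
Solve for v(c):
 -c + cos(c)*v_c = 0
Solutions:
 v(c) = C1 + Integral(c/cos(c), c)


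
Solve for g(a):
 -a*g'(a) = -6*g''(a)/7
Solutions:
 g(a) = C1 + C2*erfi(sqrt(21)*a/6)


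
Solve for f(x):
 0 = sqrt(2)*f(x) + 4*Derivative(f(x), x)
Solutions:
 f(x) = C1*exp(-sqrt(2)*x/4)


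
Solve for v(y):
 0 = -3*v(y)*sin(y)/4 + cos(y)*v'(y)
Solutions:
 v(y) = C1/cos(y)^(3/4)


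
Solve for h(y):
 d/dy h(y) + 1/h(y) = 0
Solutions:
 h(y) = -sqrt(C1 - 2*y)
 h(y) = sqrt(C1 - 2*y)


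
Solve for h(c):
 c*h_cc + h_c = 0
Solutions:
 h(c) = C1 + C2*log(c)


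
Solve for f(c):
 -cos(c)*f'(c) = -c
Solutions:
 f(c) = C1 + Integral(c/cos(c), c)


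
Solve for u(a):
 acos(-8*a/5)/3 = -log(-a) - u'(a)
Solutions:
 u(a) = C1 - a*log(-a) - a*acos(-8*a/5)/3 + a - sqrt(25 - 64*a^2)/24


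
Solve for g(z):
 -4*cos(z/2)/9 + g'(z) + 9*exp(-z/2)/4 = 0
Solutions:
 g(z) = C1 + 8*sin(z/2)/9 + 9*exp(-z/2)/2


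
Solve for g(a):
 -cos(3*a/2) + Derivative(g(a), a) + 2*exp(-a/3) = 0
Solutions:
 g(a) = C1 + 2*sin(3*a/2)/3 + 6*exp(-a/3)


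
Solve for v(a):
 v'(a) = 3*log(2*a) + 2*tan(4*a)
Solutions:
 v(a) = C1 + 3*a*log(a) - 3*a + 3*a*log(2) - log(cos(4*a))/2


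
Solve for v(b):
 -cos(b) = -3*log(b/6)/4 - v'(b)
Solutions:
 v(b) = C1 - 3*b*log(b)/4 + 3*b/4 + 3*b*log(6)/4 + sin(b)


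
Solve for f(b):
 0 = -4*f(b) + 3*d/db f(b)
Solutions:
 f(b) = C1*exp(4*b/3)


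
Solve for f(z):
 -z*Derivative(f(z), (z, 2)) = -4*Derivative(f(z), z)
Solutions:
 f(z) = C1 + C2*z^5


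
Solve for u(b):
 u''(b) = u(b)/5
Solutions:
 u(b) = C1*exp(-sqrt(5)*b/5) + C2*exp(sqrt(5)*b/5)


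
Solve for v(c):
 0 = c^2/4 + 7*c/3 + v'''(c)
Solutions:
 v(c) = C1 + C2*c + C3*c^2 - c^5/240 - 7*c^4/72


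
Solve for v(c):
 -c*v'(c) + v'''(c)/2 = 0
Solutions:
 v(c) = C1 + Integral(C2*airyai(2^(1/3)*c) + C3*airybi(2^(1/3)*c), c)


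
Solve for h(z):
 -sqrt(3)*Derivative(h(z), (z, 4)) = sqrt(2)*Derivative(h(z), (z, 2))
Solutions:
 h(z) = C1 + C2*z + C3*sin(2^(1/4)*3^(3/4)*z/3) + C4*cos(2^(1/4)*3^(3/4)*z/3)


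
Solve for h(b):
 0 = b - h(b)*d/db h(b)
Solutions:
 h(b) = -sqrt(C1 + b^2)
 h(b) = sqrt(C1 + b^2)


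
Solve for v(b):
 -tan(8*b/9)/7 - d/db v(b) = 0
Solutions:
 v(b) = C1 + 9*log(cos(8*b/9))/56


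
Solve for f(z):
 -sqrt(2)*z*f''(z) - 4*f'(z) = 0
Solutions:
 f(z) = C1 + C2*z^(1 - 2*sqrt(2))


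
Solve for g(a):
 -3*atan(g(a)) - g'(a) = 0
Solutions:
 Integral(1/atan(_y), (_y, g(a))) = C1 - 3*a


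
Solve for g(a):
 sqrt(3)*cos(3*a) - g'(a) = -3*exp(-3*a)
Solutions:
 g(a) = C1 + sqrt(3)*sin(3*a)/3 - exp(-3*a)


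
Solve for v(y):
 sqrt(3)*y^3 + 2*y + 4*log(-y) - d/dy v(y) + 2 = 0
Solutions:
 v(y) = C1 + sqrt(3)*y^4/4 + y^2 + 4*y*log(-y) - 2*y


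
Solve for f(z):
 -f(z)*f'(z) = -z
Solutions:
 f(z) = -sqrt(C1 + z^2)
 f(z) = sqrt(C1 + z^2)


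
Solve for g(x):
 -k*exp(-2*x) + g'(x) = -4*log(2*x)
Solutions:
 g(x) = C1 - k*exp(-2*x)/2 - 4*x*log(x) + 4*x*(1 - log(2))


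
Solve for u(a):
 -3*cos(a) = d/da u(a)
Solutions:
 u(a) = C1 - 3*sin(a)


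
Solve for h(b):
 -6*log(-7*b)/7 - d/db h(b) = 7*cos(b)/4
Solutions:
 h(b) = C1 - 6*b*log(-b)/7 - 6*b*log(7)/7 + 6*b/7 - 7*sin(b)/4


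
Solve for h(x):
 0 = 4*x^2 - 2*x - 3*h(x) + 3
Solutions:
 h(x) = 4*x^2/3 - 2*x/3 + 1


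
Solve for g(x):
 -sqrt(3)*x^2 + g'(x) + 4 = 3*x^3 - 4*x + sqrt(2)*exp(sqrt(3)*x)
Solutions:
 g(x) = C1 + 3*x^4/4 + sqrt(3)*x^3/3 - 2*x^2 - 4*x + sqrt(6)*exp(sqrt(3)*x)/3


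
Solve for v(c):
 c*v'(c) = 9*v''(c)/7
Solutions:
 v(c) = C1 + C2*erfi(sqrt(14)*c/6)


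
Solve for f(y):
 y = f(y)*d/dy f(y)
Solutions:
 f(y) = -sqrt(C1 + y^2)
 f(y) = sqrt(C1 + y^2)


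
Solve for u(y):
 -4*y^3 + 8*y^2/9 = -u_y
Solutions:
 u(y) = C1 + y^4 - 8*y^3/27


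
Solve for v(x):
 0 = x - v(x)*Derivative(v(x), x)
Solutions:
 v(x) = -sqrt(C1 + x^2)
 v(x) = sqrt(C1 + x^2)


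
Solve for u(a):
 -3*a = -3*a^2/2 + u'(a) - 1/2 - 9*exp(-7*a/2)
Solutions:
 u(a) = C1 + a^3/2 - 3*a^2/2 + a/2 - 18*exp(-7*a/2)/7


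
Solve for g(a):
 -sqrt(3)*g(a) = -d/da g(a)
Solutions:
 g(a) = C1*exp(sqrt(3)*a)


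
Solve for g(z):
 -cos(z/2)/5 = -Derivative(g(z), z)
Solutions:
 g(z) = C1 + 2*sin(z/2)/5


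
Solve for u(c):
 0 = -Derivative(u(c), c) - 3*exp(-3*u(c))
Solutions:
 u(c) = log(C1 - 9*c)/3
 u(c) = log((-3^(1/3) - 3^(5/6)*I)*(C1 - 3*c)^(1/3)/2)
 u(c) = log((-3^(1/3) + 3^(5/6)*I)*(C1 - 3*c)^(1/3)/2)


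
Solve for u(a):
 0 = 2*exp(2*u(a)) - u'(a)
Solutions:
 u(a) = log(-sqrt(-1/(C1 + 2*a))) - log(2)/2
 u(a) = log(-1/(C1 + 2*a))/2 - log(2)/2


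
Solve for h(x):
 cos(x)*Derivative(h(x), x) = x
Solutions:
 h(x) = C1 + Integral(x/cos(x), x)


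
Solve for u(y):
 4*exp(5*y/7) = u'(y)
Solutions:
 u(y) = C1 + 28*exp(5*y/7)/5


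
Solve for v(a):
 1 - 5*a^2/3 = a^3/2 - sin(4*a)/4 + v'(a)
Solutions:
 v(a) = C1 - a^4/8 - 5*a^3/9 + a - cos(4*a)/16


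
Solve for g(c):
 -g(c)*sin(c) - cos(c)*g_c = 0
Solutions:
 g(c) = C1*cos(c)


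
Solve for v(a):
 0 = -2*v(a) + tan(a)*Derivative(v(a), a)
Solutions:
 v(a) = C1*sin(a)^2


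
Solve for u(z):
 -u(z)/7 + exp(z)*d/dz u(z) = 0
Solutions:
 u(z) = C1*exp(-exp(-z)/7)


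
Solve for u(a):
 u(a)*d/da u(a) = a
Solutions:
 u(a) = -sqrt(C1 + a^2)
 u(a) = sqrt(C1 + a^2)


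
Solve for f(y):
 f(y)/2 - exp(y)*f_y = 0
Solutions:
 f(y) = C1*exp(-exp(-y)/2)


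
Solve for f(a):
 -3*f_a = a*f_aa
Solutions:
 f(a) = C1 + C2/a^2


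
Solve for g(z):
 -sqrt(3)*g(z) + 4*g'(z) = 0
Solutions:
 g(z) = C1*exp(sqrt(3)*z/4)


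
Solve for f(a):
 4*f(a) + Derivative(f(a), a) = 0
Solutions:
 f(a) = C1*exp(-4*a)


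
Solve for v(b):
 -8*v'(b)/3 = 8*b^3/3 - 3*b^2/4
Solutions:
 v(b) = C1 - b^4/4 + 3*b^3/32


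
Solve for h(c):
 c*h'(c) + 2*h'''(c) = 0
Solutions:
 h(c) = C1 + Integral(C2*airyai(-2^(2/3)*c/2) + C3*airybi(-2^(2/3)*c/2), c)


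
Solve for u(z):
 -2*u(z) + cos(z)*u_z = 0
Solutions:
 u(z) = C1*(sin(z) + 1)/(sin(z) - 1)


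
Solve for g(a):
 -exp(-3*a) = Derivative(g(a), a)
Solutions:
 g(a) = C1 + exp(-3*a)/3


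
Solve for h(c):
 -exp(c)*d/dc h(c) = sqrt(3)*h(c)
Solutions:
 h(c) = C1*exp(sqrt(3)*exp(-c))


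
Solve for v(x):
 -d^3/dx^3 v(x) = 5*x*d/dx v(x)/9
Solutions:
 v(x) = C1 + Integral(C2*airyai(-15^(1/3)*x/3) + C3*airybi(-15^(1/3)*x/3), x)


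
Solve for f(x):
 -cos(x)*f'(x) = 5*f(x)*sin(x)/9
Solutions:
 f(x) = C1*cos(x)^(5/9)


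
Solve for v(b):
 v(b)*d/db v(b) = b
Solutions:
 v(b) = -sqrt(C1 + b^2)
 v(b) = sqrt(C1 + b^2)


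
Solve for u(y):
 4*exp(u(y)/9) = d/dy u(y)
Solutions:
 u(y) = 9*log(-1/(C1 + 4*y)) + 18*log(3)


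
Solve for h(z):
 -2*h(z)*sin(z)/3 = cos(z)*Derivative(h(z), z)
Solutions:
 h(z) = C1*cos(z)^(2/3)


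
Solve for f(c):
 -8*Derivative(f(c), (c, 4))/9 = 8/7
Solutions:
 f(c) = C1 + C2*c + C3*c^2 + C4*c^3 - 3*c^4/56


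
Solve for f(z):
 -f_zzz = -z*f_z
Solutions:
 f(z) = C1 + Integral(C2*airyai(z) + C3*airybi(z), z)


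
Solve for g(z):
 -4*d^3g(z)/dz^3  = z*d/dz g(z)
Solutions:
 g(z) = C1 + Integral(C2*airyai(-2^(1/3)*z/2) + C3*airybi(-2^(1/3)*z/2), z)


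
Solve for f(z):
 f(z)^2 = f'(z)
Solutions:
 f(z) = -1/(C1 + z)


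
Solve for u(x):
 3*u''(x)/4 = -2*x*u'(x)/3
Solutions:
 u(x) = C1 + C2*erf(2*x/3)


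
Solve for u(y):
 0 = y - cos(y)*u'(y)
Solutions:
 u(y) = C1 + Integral(y/cos(y), y)


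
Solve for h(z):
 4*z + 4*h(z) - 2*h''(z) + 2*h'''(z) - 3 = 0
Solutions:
 h(z) = C3*exp(-z) - z + (C1*sin(z) + C2*cos(z))*exp(z) + 3/4


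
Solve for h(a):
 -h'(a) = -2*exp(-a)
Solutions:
 h(a) = C1 - 2*exp(-a)


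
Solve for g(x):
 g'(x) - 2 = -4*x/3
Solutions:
 g(x) = C1 - 2*x^2/3 + 2*x


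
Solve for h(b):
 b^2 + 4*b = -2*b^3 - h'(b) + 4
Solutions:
 h(b) = C1 - b^4/2 - b^3/3 - 2*b^2 + 4*b


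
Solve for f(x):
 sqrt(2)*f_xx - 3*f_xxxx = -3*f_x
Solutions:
 f(x) = C1 + C2*exp(-x*(2*2^(5/6)/(sqrt(729 - 8*sqrt(2)) + 27)^(1/3) + 2^(2/3)*(sqrt(729 - 8*sqrt(2)) + 27)^(1/3))/12)*sin(sqrt(3)*x*(-2*2^(5/6)/(sqrt(729 - 8*sqrt(2)) + 27)^(1/3) + 2^(2/3)*(sqrt(729 - 8*sqrt(2)) + 27)^(1/3))/12) + C3*exp(-x*(2*2^(5/6)/(sqrt(729 - 8*sqrt(2)) + 27)^(1/3) + 2^(2/3)*(sqrt(729 - 8*sqrt(2)) + 27)^(1/3))/12)*cos(sqrt(3)*x*(-2*2^(5/6)/(sqrt(729 - 8*sqrt(2)) + 27)^(1/3) + 2^(2/3)*(sqrt(729 - 8*sqrt(2)) + 27)^(1/3))/12) + C4*exp(x*(2*2^(5/6)/(sqrt(729 - 8*sqrt(2)) + 27)^(1/3) + 2^(2/3)*(sqrt(729 - 8*sqrt(2)) + 27)^(1/3))/6)


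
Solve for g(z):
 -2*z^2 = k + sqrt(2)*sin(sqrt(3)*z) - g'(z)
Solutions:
 g(z) = C1 + k*z + 2*z^3/3 - sqrt(6)*cos(sqrt(3)*z)/3


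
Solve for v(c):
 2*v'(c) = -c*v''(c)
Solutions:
 v(c) = C1 + C2/c


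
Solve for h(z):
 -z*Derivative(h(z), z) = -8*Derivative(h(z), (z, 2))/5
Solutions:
 h(z) = C1 + C2*erfi(sqrt(5)*z/4)


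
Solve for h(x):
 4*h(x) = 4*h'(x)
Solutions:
 h(x) = C1*exp(x)


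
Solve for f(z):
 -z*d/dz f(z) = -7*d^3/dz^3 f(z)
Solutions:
 f(z) = C1 + Integral(C2*airyai(7^(2/3)*z/7) + C3*airybi(7^(2/3)*z/7), z)


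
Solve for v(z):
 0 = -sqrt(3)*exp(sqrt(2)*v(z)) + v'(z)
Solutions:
 v(z) = sqrt(2)*(2*log(-1/(C1 + sqrt(3)*z)) - log(2))/4


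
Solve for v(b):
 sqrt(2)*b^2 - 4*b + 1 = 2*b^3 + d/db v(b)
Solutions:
 v(b) = C1 - b^4/2 + sqrt(2)*b^3/3 - 2*b^2 + b


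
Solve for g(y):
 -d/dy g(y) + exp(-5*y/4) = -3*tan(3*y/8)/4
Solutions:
 g(y) = C1 + log(tan(3*y/8)^2 + 1) - 4*exp(-5*y/4)/5


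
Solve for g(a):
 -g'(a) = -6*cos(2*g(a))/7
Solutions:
 -6*a/7 - log(sin(2*g(a)) - 1)/4 + log(sin(2*g(a)) + 1)/4 = C1


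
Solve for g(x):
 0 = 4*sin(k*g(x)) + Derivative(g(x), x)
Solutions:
 g(x) = Piecewise((-acos(-exp(2*C1*k)/(exp(2*C1*k) - exp(8*k*x)) - exp(8*k*x)/(exp(2*C1*k) - exp(8*k*x)))/k + 2*pi/k, Ne(k, 0)), (nan, True))
 g(x) = Piecewise((acos(-exp(2*C1*k)/(exp(2*C1*k) - exp(8*k*x)) - exp(8*k*x)/(exp(2*C1*k) - exp(8*k*x)))/k, Ne(k, 0)), (nan, True))


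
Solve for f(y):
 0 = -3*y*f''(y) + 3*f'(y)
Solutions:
 f(y) = C1 + C2*y^2


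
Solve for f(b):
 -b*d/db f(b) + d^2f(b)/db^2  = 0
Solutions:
 f(b) = C1 + C2*erfi(sqrt(2)*b/2)


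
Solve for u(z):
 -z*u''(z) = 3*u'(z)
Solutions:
 u(z) = C1 + C2/z^2


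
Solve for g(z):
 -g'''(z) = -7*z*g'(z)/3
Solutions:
 g(z) = C1 + Integral(C2*airyai(3^(2/3)*7^(1/3)*z/3) + C3*airybi(3^(2/3)*7^(1/3)*z/3), z)


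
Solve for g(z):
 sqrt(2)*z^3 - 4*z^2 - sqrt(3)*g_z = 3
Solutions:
 g(z) = C1 + sqrt(6)*z^4/12 - 4*sqrt(3)*z^3/9 - sqrt(3)*z


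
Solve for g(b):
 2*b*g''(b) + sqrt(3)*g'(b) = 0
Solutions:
 g(b) = C1 + C2*b^(1 - sqrt(3)/2)


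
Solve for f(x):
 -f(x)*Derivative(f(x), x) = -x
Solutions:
 f(x) = -sqrt(C1 + x^2)
 f(x) = sqrt(C1 + x^2)


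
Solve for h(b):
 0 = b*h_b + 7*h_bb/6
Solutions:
 h(b) = C1 + C2*erf(sqrt(21)*b/7)


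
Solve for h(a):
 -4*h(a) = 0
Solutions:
 h(a) = 0


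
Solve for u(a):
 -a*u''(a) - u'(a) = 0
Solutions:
 u(a) = C1 + C2*log(a)


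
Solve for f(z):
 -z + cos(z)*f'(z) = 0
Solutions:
 f(z) = C1 + Integral(z/cos(z), z)


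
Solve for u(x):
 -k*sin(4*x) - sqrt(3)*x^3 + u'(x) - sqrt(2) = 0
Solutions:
 u(x) = C1 - k*cos(4*x)/4 + sqrt(3)*x^4/4 + sqrt(2)*x


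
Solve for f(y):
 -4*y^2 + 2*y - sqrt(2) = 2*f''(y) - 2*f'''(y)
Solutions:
 f(y) = C1 + C2*y + C3*exp(y) - y^4/6 - y^3/2 + y^2*(-6 - sqrt(2))/4


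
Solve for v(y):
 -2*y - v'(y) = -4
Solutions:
 v(y) = C1 - y^2 + 4*y


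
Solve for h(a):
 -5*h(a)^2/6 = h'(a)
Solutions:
 h(a) = 6/(C1 + 5*a)


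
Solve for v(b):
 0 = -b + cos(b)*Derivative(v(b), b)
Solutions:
 v(b) = C1 + Integral(b/cos(b), b)


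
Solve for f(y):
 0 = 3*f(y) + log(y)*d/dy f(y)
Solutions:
 f(y) = C1*exp(-3*li(y))


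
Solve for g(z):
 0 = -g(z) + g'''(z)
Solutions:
 g(z) = C3*exp(z) + (C1*sin(sqrt(3)*z/2) + C2*cos(sqrt(3)*z/2))*exp(-z/2)


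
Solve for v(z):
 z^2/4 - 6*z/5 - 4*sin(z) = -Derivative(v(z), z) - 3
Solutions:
 v(z) = C1 - z^3/12 + 3*z^2/5 - 3*z - 4*cos(z)


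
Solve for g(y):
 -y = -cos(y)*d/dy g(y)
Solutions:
 g(y) = C1 + Integral(y/cos(y), y)


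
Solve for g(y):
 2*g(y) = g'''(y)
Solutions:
 g(y) = C3*exp(2^(1/3)*y) + (C1*sin(2^(1/3)*sqrt(3)*y/2) + C2*cos(2^(1/3)*sqrt(3)*y/2))*exp(-2^(1/3)*y/2)


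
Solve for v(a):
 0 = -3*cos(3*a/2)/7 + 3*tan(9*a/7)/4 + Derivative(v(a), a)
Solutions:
 v(a) = C1 + 7*log(cos(9*a/7))/12 + 2*sin(3*a/2)/7


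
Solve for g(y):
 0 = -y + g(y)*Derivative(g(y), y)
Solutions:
 g(y) = -sqrt(C1 + y^2)
 g(y) = sqrt(C1 + y^2)


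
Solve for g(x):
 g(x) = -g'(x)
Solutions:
 g(x) = C1*exp(-x)


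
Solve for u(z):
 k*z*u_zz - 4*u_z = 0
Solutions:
 u(z) = C1 + z^(((re(k) + 4)*re(k) + im(k)^2)/(re(k)^2 + im(k)^2))*(C2*sin(4*log(z)*Abs(im(k))/(re(k)^2 + im(k)^2)) + C3*cos(4*log(z)*im(k)/(re(k)^2 + im(k)^2)))


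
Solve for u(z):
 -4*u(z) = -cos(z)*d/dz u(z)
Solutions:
 u(z) = C1*(sin(z)^2 + 2*sin(z) + 1)/(sin(z)^2 - 2*sin(z) + 1)


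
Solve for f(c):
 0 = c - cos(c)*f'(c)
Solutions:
 f(c) = C1 + Integral(c/cos(c), c)


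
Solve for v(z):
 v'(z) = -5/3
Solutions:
 v(z) = C1 - 5*z/3


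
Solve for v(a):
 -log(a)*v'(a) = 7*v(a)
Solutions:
 v(a) = C1*exp(-7*li(a))


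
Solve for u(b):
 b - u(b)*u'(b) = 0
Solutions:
 u(b) = -sqrt(C1 + b^2)
 u(b) = sqrt(C1 + b^2)


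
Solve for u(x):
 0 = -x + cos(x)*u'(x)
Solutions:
 u(x) = C1 + Integral(x/cos(x), x)


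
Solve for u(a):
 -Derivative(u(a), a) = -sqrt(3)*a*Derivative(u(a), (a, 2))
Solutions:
 u(a) = C1 + C2*a^(sqrt(3)/3 + 1)


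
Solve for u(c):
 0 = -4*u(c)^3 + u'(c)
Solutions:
 u(c) = -sqrt(2)*sqrt(-1/(C1 + 4*c))/2
 u(c) = sqrt(2)*sqrt(-1/(C1 + 4*c))/2


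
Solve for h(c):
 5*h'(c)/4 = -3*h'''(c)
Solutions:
 h(c) = C1 + C2*sin(sqrt(15)*c/6) + C3*cos(sqrt(15)*c/6)


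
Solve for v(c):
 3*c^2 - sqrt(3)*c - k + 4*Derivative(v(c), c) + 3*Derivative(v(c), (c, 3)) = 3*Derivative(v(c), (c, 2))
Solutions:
 v(c) = C1 - c^3/4 - 9*c^2/16 + sqrt(3)*c^2/8 + c*k/4 + 9*c/32 + 3*sqrt(3)*c/16 + (C2*sin(sqrt(39)*c/6) + C3*cos(sqrt(39)*c/6))*exp(c/2)


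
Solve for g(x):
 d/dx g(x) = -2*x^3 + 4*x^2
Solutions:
 g(x) = C1 - x^4/2 + 4*x^3/3


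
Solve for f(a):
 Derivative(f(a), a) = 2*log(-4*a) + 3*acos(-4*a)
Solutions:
 f(a) = C1 + 2*a*log(-a) + 3*a*acos(-4*a) - 2*a + 4*a*log(2) + 3*sqrt(1 - 16*a^2)/4


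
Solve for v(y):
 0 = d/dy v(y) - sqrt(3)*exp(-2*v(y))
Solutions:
 v(y) = log(-sqrt(C1 + 2*sqrt(3)*y))
 v(y) = log(C1 + 2*sqrt(3)*y)/2


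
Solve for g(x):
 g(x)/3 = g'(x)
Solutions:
 g(x) = C1*exp(x/3)


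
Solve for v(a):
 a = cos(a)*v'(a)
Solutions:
 v(a) = C1 + Integral(a/cos(a), a)


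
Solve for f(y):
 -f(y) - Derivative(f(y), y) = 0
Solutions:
 f(y) = C1*exp(-y)


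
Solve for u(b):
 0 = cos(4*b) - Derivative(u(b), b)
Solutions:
 u(b) = C1 + sin(4*b)/4


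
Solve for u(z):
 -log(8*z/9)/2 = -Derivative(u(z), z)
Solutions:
 u(z) = C1 + z*log(z)/2 - z*log(3) - z/2 + 3*z*log(2)/2


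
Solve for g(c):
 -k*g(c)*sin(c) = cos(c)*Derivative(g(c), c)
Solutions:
 g(c) = C1*exp(k*log(cos(c)))


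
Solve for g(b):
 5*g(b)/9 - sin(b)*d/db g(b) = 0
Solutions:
 g(b) = C1*(cos(b) - 1)^(5/18)/(cos(b) + 1)^(5/18)


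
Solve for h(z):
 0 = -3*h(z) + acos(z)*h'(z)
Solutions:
 h(z) = C1*exp(3*Integral(1/acos(z), z))


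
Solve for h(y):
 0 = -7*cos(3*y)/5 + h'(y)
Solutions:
 h(y) = C1 + 7*sin(3*y)/15


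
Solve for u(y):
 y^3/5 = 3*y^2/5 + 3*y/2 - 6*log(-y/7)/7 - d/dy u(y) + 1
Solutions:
 u(y) = C1 - y^4/20 + y^3/5 + 3*y^2/4 - 6*y*log(-y)/7 + y*(6*log(7) + 13)/7


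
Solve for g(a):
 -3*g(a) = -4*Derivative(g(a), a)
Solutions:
 g(a) = C1*exp(3*a/4)


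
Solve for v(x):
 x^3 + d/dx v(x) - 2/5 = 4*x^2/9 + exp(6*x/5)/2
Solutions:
 v(x) = C1 - x^4/4 + 4*x^3/27 + 2*x/5 + 5*exp(6*x/5)/12


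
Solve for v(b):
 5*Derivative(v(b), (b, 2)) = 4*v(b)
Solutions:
 v(b) = C1*exp(-2*sqrt(5)*b/5) + C2*exp(2*sqrt(5)*b/5)


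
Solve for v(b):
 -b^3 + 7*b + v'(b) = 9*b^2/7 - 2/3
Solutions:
 v(b) = C1 + b^4/4 + 3*b^3/7 - 7*b^2/2 - 2*b/3


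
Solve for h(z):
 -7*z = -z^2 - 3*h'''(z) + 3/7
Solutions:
 h(z) = C1 + C2*z + C3*z^2 - z^5/180 + 7*z^4/72 + z^3/42


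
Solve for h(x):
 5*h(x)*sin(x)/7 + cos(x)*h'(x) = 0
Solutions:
 h(x) = C1*cos(x)^(5/7)


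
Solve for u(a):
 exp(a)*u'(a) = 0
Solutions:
 u(a) = C1


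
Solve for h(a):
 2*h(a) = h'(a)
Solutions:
 h(a) = C1*exp(2*a)


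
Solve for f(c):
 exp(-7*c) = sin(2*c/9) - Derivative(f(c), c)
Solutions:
 f(c) = C1 - 9*cos(2*c/9)/2 + exp(-7*c)/7


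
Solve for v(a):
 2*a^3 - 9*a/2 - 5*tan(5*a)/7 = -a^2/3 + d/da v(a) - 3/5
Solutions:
 v(a) = C1 + a^4/2 + a^3/9 - 9*a^2/4 + 3*a/5 + log(cos(5*a))/7


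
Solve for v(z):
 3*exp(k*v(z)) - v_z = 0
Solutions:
 v(z) = Piecewise((log(-1/(C1*k + 3*k*z))/k, Ne(k, 0)), (nan, True))
 v(z) = Piecewise((C1 + 3*z, Eq(k, 0)), (nan, True))


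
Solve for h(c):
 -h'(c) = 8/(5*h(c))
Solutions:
 h(c) = -sqrt(C1 - 80*c)/5
 h(c) = sqrt(C1 - 80*c)/5


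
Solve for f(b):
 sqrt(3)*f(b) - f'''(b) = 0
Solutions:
 f(b) = C3*exp(3^(1/6)*b) + (C1*sin(3^(2/3)*b/2) + C2*cos(3^(2/3)*b/2))*exp(-3^(1/6)*b/2)


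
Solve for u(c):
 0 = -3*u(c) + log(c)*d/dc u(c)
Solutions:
 u(c) = C1*exp(3*li(c))


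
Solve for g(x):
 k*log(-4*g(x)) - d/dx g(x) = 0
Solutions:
 Integral(1/(log(-_y) + 2*log(2)), (_y, g(x))) = C1 + k*x


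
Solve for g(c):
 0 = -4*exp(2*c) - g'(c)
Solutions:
 g(c) = C1 - 2*exp(2*c)


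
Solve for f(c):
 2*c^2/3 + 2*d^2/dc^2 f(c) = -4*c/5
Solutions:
 f(c) = C1 + C2*c - c^4/36 - c^3/15


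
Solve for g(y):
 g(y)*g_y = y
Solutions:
 g(y) = -sqrt(C1 + y^2)
 g(y) = sqrt(C1 + y^2)


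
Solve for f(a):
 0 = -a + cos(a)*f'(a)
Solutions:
 f(a) = C1 + Integral(a/cos(a), a)


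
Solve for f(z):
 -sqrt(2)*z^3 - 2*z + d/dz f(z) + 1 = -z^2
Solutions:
 f(z) = C1 + sqrt(2)*z^4/4 - z^3/3 + z^2 - z


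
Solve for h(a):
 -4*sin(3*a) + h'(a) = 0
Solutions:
 h(a) = C1 - 4*cos(3*a)/3


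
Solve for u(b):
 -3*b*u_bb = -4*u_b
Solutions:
 u(b) = C1 + C2*b^(7/3)


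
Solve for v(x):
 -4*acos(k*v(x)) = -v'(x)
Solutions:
 Integral(1/acos(_y*k), (_y, v(x))) = C1 + 4*x


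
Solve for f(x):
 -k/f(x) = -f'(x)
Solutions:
 f(x) = -sqrt(C1 + 2*k*x)
 f(x) = sqrt(C1 + 2*k*x)


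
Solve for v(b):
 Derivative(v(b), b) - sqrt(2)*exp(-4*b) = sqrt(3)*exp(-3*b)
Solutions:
 v(b) = C1 - sqrt(3)*exp(-3*b)/3 - sqrt(2)*exp(-4*b)/4


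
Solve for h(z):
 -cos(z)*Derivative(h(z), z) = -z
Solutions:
 h(z) = C1 + Integral(z/cos(z), z)


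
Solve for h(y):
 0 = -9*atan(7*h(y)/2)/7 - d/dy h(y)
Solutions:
 Integral(1/atan(7*_y/2), (_y, h(y))) = C1 - 9*y/7


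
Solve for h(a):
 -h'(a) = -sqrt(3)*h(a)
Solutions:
 h(a) = C1*exp(sqrt(3)*a)


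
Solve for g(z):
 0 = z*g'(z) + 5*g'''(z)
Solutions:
 g(z) = C1 + Integral(C2*airyai(-5^(2/3)*z/5) + C3*airybi(-5^(2/3)*z/5), z)


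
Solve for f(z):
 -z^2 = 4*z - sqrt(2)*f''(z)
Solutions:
 f(z) = C1 + C2*z + sqrt(2)*z^4/24 + sqrt(2)*z^3/3


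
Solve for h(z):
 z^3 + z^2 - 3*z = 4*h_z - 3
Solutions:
 h(z) = C1 + z^4/16 + z^3/12 - 3*z^2/8 + 3*z/4


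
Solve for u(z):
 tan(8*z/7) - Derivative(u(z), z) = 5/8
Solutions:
 u(z) = C1 - 5*z/8 - 7*log(cos(8*z/7))/8


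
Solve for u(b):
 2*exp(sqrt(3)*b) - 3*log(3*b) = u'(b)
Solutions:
 u(b) = C1 - 3*b*log(b) + 3*b*(1 - log(3)) + 2*sqrt(3)*exp(sqrt(3)*b)/3


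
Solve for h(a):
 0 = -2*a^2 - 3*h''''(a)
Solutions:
 h(a) = C1 + C2*a + C3*a^2 + C4*a^3 - a^6/540


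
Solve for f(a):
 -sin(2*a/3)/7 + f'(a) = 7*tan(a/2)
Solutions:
 f(a) = C1 - 14*log(cos(a/2)) - 3*cos(2*a/3)/14


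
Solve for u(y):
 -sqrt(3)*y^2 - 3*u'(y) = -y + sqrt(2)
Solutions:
 u(y) = C1 - sqrt(3)*y^3/9 + y^2/6 - sqrt(2)*y/3


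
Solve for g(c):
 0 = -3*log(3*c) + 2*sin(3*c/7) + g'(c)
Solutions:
 g(c) = C1 + 3*c*log(c) - 3*c + 3*c*log(3) + 14*cos(3*c/7)/3


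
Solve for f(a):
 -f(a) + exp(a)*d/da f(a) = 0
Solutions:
 f(a) = C1*exp(-exp(-a))


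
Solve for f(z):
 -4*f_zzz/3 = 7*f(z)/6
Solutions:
 f(z) = C3*exp(-7^(1/3)*z/2) + (C1*sin(sqrt(3)*7^(1/3)*z/4) + C2*cos(sqrt(3)*7^(1/3)*z/4))*exp(7^(1/3)*z/4)


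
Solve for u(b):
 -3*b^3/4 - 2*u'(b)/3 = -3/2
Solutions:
 u(b) = C1 - 9*b^4/32 + 9*b/4


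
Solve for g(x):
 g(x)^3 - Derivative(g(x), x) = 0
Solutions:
 g(x) = -sqrt(2)*sqrt(-1/(C1 + x))/2
 g(x) = sqrt(2)*sqrt(-1/(C1 + x))/2


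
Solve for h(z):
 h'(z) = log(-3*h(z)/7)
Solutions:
 -Integral(1/(log(-_y) - log(7) + log(3)), (_y, h(z))) = C1 - z


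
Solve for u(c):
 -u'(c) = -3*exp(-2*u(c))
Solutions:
 u(c) = log(-sqrt(C1 + 6*c))
 u(c) = log(C1 + 6*c)/2


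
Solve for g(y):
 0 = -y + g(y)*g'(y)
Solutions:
 g(y) = -sqrt(C1 + y^2)
 g(y) = sqrt(C1 + y^2)


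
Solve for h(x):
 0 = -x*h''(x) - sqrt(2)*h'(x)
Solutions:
 h(x) = C1 + C2*x^(1 - sqrt(2))


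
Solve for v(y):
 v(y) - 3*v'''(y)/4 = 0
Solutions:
 v(y) = C3*exp(6^(2/3)*y/3) + (C1*sin(2^(2/3)*3^(1/6)*y/2) + C2*cos(2^(2/3)*3^(1/6)*y/2))*exp(-6^(2/3)*y/6)


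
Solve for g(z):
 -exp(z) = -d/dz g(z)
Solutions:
 g(z) = C1 + exp(z)


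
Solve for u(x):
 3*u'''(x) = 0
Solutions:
 u(x) = C1 + C2*x + C3*x^2


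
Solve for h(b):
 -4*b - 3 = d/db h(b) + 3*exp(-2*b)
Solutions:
 h(b) = C1 - 2*b^2 - 3*b + 3*exp(-2*b)/2


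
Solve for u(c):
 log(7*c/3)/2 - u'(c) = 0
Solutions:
 u(c) = C1 + c*log(c)/2 - c*log(3)/2 - c/2 + c*log(7)/2


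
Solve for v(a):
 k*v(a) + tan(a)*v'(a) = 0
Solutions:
 v(a) = C1*exp(-k*log(sin(a)))


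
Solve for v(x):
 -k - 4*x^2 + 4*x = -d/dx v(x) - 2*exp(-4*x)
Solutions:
 v(x) = C1 + k*x + 4*x^3/3 - 2*x^2 + exp(-4*x)/2


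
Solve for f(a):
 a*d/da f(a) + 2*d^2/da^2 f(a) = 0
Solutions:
 f(a) = C1 + C2*erf(a/2)


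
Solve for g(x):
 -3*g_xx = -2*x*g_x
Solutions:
 g(x) = C1 + C2*erfi(sqrt(3)*x/3)


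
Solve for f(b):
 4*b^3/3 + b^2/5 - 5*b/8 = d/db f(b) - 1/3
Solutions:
 f(b) = C1 + b^4/3 + b^3/15 - 5*b^2/16 + b/3


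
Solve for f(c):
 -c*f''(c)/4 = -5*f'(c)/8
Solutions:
 f(c) = C1 + C2*c^(7/2)


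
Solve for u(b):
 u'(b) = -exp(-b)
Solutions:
 u(b) = C1 + exp(-b)


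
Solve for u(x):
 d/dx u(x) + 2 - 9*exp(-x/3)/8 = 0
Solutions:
 u(x) = C1 - 2*x - 27*exp(-x/3)/8


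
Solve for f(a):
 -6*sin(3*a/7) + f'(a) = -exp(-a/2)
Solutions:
 f(a) = C1 - 14*cos(3*a/7) + 2*exp(-a/2)


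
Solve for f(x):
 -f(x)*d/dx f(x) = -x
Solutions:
 f(x) = -sqrt(C1 + x^2)
 f(x) = sqrt(C1 + x^2)


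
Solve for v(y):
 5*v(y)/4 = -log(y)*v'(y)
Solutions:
 v(y) = C1*exp(-5*li(y)/4)


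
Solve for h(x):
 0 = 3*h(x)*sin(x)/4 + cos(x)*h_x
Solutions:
 h(x) = C1*cos(x)^(3/4)


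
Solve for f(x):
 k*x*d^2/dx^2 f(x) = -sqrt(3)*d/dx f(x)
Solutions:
 f(x) = C1 + x^(((re(k) - sqrt(3))*re(k) + im(k)^2)/(re(k)^2 + im(k)^2))*(C2*sin(sqrt(3)*log(x)*Abs(im(k))/(re(k)^2 + im(k)^2)) + C3*cos(sqrt(3)*log(x)*im(k)/(re(k)^2 + im(k)^2)))


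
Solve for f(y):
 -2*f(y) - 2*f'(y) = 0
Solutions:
 f(y) = C1*exp(-y)


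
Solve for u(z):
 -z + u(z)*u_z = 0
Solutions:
 u(z) = -sqrt(C1 + z^2)
 u(z) = sqrt(C1 + z^2)


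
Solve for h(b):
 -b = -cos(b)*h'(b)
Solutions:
 h(b) = C1 + Integral(b/cos(b), b)


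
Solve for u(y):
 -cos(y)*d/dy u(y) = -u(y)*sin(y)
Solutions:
 u(y) = C1/cos(y)


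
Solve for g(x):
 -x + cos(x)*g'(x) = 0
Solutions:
 g(x) = C1 + Integral(x/cos(x), x)


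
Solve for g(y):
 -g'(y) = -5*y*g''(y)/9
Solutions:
 g(y) = C1 + C2*y^(14/5)


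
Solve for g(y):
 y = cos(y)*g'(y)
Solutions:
 g(y) = C1 + Integral(y/cos(y), y)


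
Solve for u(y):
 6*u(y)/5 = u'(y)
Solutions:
 u(y) = C1*exp(6*y/5)


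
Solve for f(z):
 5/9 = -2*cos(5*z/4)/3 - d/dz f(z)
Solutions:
 f(z) = C1 - 5*z/9 - 8*sin(5*z/4)/15


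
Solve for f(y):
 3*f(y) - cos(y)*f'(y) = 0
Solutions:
 f(y) = C1*(sin(y) + 1)^(3/2)/(sin(y) - 1)^(3/2)


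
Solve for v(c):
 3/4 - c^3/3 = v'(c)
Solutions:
 v(c) = C1 - c^4/12 + 3*c/4


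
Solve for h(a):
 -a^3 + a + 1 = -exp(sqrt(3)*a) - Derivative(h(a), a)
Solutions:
 h(a) = C1 + a^4/4 - a^2/2 - a - sqrt(3)*exp(sqrt(3)*a)/3


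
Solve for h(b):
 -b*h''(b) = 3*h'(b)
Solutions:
 h(b) = C1 + C2/b^2


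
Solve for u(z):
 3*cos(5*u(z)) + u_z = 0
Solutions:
 u(z) = -asin((C1 + exp(30*z))/(C1 - exp(30*z)))/5 + pi/5
 u(z) = asin((C1 + exp(30*z))/(C1 - exp(30*z)))/5


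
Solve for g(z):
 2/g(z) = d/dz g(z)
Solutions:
 g(z) = -sqrt(C1 + 4*z)
 g(z) = sqrt(C1 + 4*z)


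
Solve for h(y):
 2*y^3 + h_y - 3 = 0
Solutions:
 h(y) = C1 - y^4/2 + 3*y


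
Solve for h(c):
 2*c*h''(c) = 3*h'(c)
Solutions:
 h(c) = C1 + C2*c^(5/2)


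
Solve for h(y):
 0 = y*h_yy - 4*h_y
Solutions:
 h(y) = C1 + C2*y^5


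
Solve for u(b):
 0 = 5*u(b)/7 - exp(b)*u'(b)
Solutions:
 u(b) = C1*exp(-5*exp(-b)/7)


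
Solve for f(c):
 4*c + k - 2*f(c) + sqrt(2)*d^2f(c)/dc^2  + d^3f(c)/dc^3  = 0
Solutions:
 f(c) = C1*exp(-c*(2/(-2*sqrt(2)/27 + sqrt(-8 + (-27 + 2*sqrt(2))^2)/27 + 1)^(1/3) + 6*sqrt(2) + 9*(-2*sqrt(2)/27 + sqrt(-8 + (-27 + 2*sqrt(2))^2)/27 + 1)^(1/3))/18)*sin(sqrt(3)*c*(-9*(-2*sqrt(2)/27 + sqrt(-32 + 729*(-2 + 4*sqrt(2)/27)^2)/54 + 1)^(1/3) + 2/(-2*sqrt(2)/27 + sqrt(-32 + 729*(-2 + 4*sqrt(2)/27)^2)/54 + 1)^(1/3))/18) + C2*exp(-c*(2/(-2*sqrt(2)/27 + sqrt(-8 + (-27 + 2*sqrt(2))^2)/27 + 1)^(1/3) + 6*sqrt(2) + 9*(-2*sqrt(2)/27 + sqrt(-8 + (-27 + 2*sqrt(2))^2)/27 + 1)^(1/3))/18)*cos(sqrt(3)*c*(-9*(-2*sqrt(2)/27 + sqrt(-32 + 729*(-2 + 4*sqrt(2)/27)^2)/54 + 1)^(1/3) + 2/(-2*sqrt(2)/27 + sqrt(-32 + 729*(-2 + 4*sqrt(2)/27)^2)/54 + 1)^(1/3))/18) + C3*exp(c*(-sqrt(2)/3 + 2/(9*(-2*sqrt(2)/27 + sqrt(-8 + (-27 + 2*sqrt(2))^2)/27 + 1)^(1/3)) + (-2*sqrt(2)/27 + sqrt(-8 + (-27 + 2*sqrt(2))^2)/27 + 1)^(1/3))) + 2*c + k/2


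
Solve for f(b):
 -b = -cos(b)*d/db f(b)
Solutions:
 f(b) = C1 + Integral(b/cos(b), b)


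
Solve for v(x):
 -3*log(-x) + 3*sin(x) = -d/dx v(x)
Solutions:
 v(x) = C1 + 3*x*log(-x) - 3*x + 3*cos(x)


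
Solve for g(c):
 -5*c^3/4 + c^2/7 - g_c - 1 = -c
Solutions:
 g(c) = C1 - 5*c^4/16 + c^3/21 + c^2/2 - c


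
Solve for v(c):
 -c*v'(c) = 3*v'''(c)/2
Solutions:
 v(c) = C1 + Integral(C2*airyai(-2^(1/3)*3^(2/3)*c/3) + C3*airybi(-2^(1/3)*3^(2/3)*c/3), c)


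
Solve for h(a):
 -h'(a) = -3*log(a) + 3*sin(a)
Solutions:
 h(a) = C1 + 3*a*log(a) - 3*a + 3*cos(a)


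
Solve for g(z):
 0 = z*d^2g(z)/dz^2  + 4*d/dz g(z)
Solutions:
 g(z) = C1 + C2/z^3


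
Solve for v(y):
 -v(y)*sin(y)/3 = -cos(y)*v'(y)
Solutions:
 v(y) = C1/cos(y)^(1/3)


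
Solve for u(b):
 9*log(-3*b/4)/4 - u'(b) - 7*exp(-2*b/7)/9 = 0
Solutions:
 u(b) = C1 + 9*b*log(-b)/4 + 9*b*(-2*log(2) - 1 + log(3))/4 + 49*exp(-2*b/7)/18


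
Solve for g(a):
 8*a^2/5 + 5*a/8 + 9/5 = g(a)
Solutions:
 g(a) = 8*a^2/5 + 5*a/8 + 9/5


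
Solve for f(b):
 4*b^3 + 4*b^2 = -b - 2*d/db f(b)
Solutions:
 f(b) = C1 - b^4/2 - 2*b^3/3 - b^2/4


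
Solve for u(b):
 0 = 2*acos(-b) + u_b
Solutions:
 u(b) = C1 - 2*b*acos(-b) - 2*sqrt(1 - b^2)


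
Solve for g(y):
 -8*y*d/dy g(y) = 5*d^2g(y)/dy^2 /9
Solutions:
 g(y) = C1 + C2*erf(6*sqrt(5)*y/5)


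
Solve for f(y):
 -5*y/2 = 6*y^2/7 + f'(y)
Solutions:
 f(y) = C1 - 2*y^3/7 - 5*y^2/4


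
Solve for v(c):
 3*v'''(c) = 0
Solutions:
 v(c) = C1 + C2*c + C3*c^2


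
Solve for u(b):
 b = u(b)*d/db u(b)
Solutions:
 u(b) = -sqrt(C1 + b^2)
 u(b) = sqrt(C1 + b^2)


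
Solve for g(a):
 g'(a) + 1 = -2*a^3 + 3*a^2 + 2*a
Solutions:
 g(a) = C1 - a^4/2 + a^3 + a^2 - a


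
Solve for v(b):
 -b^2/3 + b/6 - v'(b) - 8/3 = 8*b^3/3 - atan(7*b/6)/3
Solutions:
 v(b) = C1 - 2*b^4/3 - b^3/9 + b^2/12 + b*atan(7*b/6)/3 - 8*b/3 - log(49*b^2 + 36)/7


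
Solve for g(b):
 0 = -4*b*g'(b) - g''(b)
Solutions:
 g(b) = C1 + C2*erf(sqrt(2)*b)


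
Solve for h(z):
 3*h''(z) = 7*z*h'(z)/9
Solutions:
 h(z) = C1 + C2*erfi(sqrt(42)*z/18)


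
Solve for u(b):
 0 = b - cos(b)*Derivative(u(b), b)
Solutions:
 u(b) = C1 + Integral(b/cos(b), b)


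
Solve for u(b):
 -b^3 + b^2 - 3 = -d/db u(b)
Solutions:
 u(b) = C1 + b^4/4 - b^3/3 + 3*b


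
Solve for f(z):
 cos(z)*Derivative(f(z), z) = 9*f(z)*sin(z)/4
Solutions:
 f(z) = C1/cos(z)^(9/4)


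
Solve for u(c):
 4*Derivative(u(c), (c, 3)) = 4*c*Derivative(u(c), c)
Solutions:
 u(c) = C1 + Integral(C2*airyai(c) + C3*airybi(c), c)


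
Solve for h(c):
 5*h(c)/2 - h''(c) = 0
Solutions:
 h(c) = C1*exp(-sqrt(10)*c/2) + C2*exp(sqrt(10)*c/2)


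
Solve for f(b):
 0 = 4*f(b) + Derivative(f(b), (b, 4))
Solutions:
 f(b) = (C1*sin(b) + C2*cos(b))*exp(-b) + (C3*sin(b) + C4*cos(b))*exp(b)


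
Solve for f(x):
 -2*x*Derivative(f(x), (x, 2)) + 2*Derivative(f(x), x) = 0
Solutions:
 f(x) = C1 + C2*x^2


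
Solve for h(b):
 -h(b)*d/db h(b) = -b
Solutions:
 h(b) = -sqrt(C1 + b^2)
 h(b) = sqrt(C1 + b^2)


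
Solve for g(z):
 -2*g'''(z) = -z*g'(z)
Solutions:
 g(z) = C1 + Integral(C2*airyai(2^(2/3)*z/2) + C3*airybi(2^(2/3)*z/2), z)


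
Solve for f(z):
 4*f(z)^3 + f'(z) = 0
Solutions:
 f(z) = -sqrt(2)*sqrt(-1/(C1 - 4*z))/2
 f(z) = sqrt(2)*sqrt(-1/(C1 - 4*z))/2


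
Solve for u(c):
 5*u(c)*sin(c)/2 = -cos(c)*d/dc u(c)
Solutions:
 u(c) = C1*cos(c)^(5/2)


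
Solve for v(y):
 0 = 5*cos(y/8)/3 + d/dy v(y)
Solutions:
 v(y) = C1 - 40*sin(y/8)/3


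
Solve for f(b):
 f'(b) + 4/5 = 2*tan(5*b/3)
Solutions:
 f(b) = C1 - 4*b/5 - 6*log(cos(5*b/3))/5


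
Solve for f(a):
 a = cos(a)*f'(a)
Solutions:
 f(a) = C1 + Integral(a/cos(a), a)


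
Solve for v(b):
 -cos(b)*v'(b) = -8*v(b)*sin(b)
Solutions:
 v(b) = C1/cos(b)^8


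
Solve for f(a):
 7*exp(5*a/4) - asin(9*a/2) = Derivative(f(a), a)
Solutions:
 f(a) = C1 - a*asin(9*a/2) - sqrt(4 - 81*a^2)/9 + 28*exp(5*a/4)/5


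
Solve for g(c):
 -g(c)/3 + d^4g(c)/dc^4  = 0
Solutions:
 g(c) = C1*exp(-3^(3/4)*c/3) + C2*exp(3^(3/4)*c/3) + C3*sin(3^(3/4)*c/3) + C4*cos(3^(3/4)*c/3)


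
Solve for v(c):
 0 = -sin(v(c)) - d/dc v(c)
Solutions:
 v(c) = -acos((-C1 - exp(2*c))/(C1 - exp(2*c))) + 2*pi
 v(c) = acos((-C1 - exp(2*c))/(C1 - exp(2*c)))


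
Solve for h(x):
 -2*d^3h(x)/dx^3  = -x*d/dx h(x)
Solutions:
 h(x) = C1 + Integral(C2*airyai(2^(2/3)*x/2) + C3*airybi(2^(2/3)*x/2), x)


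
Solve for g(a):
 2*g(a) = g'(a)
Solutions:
 g(a) = C1*exp(2*a)


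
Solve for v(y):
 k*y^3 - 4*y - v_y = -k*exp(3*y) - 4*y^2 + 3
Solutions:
 v(y) = C1 + k*y^4/4 + k*exp(3*y)/3 + 4*y^3/3 - 2*y^2 - 3*y


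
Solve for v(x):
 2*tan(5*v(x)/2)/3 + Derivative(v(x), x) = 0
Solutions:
 v(x) = -2*asin(C1*exp(-5*x/3))/5 + 2*pi/5
 v(x) = 2*asin(C1*exp(-5*x/3))/5


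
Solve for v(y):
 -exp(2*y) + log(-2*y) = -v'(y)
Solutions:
 v(y) = C1 - y*log(-y) + y*(1 - log(2)) + exp(2*y)/2


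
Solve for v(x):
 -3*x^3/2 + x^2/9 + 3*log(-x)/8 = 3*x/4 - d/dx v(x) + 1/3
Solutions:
 v(x) = C1 + 3*x^4/8 - x^3/27 + 3*x^2/8 - 3*x*log(-x)/8 + 17*x/24


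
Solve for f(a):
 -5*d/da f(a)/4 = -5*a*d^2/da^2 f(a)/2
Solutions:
 f(a) = C1 + C2*a^(3/2)


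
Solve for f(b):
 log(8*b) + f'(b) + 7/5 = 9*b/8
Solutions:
 f(b) = C1 + 9*b^2/16 - b*log(b) - b*log(8) - 2*b/5


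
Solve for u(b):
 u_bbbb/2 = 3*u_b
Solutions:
 u(b) = C1 + C4*exp(6^(1/3)*b) + (C2*sin(2^(1/3)*3^(5/6)*b/2) + C3*cos(2^(1/3)*3^(5/6)*b/2))*exp(-6^(1/3)*b/2)
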